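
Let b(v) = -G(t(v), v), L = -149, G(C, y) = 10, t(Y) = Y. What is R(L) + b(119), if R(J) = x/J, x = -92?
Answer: -1398/149 ≈ -9.3826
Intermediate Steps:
R(J) = -92/J
b(v) = -10 (b(v) = -1*10 = -10)
R(L) + b(119) = -92/(-149) - 10 = -92*(-1/149) - 10 = 92/149 - 10 = -1398/149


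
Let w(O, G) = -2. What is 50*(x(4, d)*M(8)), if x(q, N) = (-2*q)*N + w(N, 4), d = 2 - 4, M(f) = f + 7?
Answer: 10500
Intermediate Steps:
M(f) = 7 + f
d = -2
x(q, N) = -2 - 2*N*q (x(q, N) = (-2*q)*N - 2 = -2*N*q - 2 = -2 - 2*N*q)
50*(x(4, d)*M(8)) = 50*((-2 - 2*(-2)*4)*(7 + 8)) = 50*((-2 + 16)*15) = 50*(14*15) = 50*210 = 10500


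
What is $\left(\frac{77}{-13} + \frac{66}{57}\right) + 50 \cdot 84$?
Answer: $\frac{1036223}{247} \approx 4195.2$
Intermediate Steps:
$\left(\frac{77}{-13} + \frac{66}{57}\right) + 50 \cdot 84 = \left(77 \left(- \frac{1}{13}\right) + 66 \cdot \frac{1}{57}\right) + 4200 = \left(- \frac{77}{13} + \frac{22}{19}\right) + 4200 = - \frac{1177}{247} + 4200 = \frac{1036223}{247}$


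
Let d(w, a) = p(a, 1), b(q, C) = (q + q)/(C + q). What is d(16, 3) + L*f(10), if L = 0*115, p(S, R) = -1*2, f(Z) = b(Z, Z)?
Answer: -2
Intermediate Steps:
b(q, C) = 2*q/(C + q) (b(q, C) = (2*q)/(C + q) = 2*q/(C + q))
f(Z) = 1 (f(Z) = 2*Z/(Z + Z) = 2*Z/((2*Z)) = 2*Z*(1/(2*Z)) = 1)
p(S, R) = -2
d(w, a) = -2
L = 0
d(16, 3) + L*f(10) = -2 + 0*1 = -2 + 0 = -2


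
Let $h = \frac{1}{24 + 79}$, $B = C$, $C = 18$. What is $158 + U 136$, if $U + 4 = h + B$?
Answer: $\frac{212522}{103} \approx 2063.3$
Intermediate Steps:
$B = 18$
$h = \frac{1}{103} \approx 0.0097087$
$U = \frac{1443}{103}$ ($U = -4 + \left(\frac{1}{103} + 18\right) = -4 + \frac{1855}{103} = \frac{1443}{103} \approx 14.01$)
$158 + U 136 = 158 + \frac{1443}{103} \cdot 136 = 158 + \frac{196248}{103} = \frac{212522}{103}$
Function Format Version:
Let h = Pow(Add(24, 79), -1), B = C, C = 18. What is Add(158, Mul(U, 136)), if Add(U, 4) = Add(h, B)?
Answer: Rational(212522, 103) ≈ 2063.3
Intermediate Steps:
B = 18
h = Rational(1, 103) (h = Pow(103, -1) = Rational(1, 103) ≈ 0.0097087)
U = Rational(1443, 103) (U = Add(-4, Add(Rational(1, 103), 18)) = Add(-4, Rational(1855, 103)) = Rational(1443, 103) ≈ 14.010)
Add(158, Mul(U, 136)) = Add(158, Mul(Rational(1443, 103), 136)) = Add(158, Rational(196248, 103)) = Rational(212522, 103)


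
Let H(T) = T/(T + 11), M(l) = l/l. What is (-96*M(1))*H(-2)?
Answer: 64/3 ≈ 21.333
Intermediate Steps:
M(l) = 1
H(T) = T/(11 + T)
(-96*M(1))*H(-2) = (-96*1)*(-2/(11 - 2)) = -(-192)/9 = -96*(-2/9) = 64/3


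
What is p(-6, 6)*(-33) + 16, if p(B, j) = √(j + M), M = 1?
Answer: 16 - 33*√7 ≈ -71.310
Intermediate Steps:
p(B, j) = √(1 + j) (p(B, j) = √(j + 1) = √(1 + j))
p(-6, 6)*(-33) + 16 = √(1 + 6)*(-33) + 16 = √7*(-33) + 16 = -33*√7 + 16 = 16 - 33*√7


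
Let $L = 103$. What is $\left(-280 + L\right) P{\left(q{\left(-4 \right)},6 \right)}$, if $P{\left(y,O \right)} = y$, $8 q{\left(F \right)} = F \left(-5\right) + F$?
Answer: $-354$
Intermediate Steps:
$q{\left(F \right)} = - \frac{F}{2}$ ($q{\left(F \right)} = \frac{F \left(-5\right) + F}{8} = \frac{- 5 F + F}{8} = \frac{\left(-4\right) F}{8} = - \frac{F}{2}$)
$\left(-280 + L\right) P{\left(q{\left(-4 \right)},6 \right)} = \left(-280 + 103\right) \left(\left(- \frac{1}{2}\right) \left(-4\right)\right) = \left(-177\right) 2 = -354$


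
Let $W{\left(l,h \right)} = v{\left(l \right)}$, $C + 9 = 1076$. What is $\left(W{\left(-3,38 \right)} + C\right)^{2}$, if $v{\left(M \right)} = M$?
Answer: $1132096$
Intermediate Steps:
$C = 1067$ ($C = -9 + 1076 = 1067$)
$W{\left(l,h \right)} = l$
$\left(W{\left(-3,38 \right)} + C\right)^{2} = \left(-3 + 1067\right)^{2} = 1064^{2} = 1132096$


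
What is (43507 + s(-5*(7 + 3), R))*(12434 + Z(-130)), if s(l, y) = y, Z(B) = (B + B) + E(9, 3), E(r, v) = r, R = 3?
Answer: 530082330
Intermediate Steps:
Z(B) = 9 + 2*B (Z(B) = (B + B) + 9 = 2*B + 9 = 9 + 2*B)
(43507 + s(-5*(7 + 3), R))*(12434 + Z(-130)) = (43507 + 3)*(12434 + (9 + 2*(-130))) = 43510*(12434 + (9 - 260)) = 43510*(12434 - 251) = 43510*12183 = 530082330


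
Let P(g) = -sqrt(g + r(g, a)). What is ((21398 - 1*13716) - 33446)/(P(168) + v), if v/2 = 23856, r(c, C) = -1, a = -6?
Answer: -1229251968/2276434777 - 25764*sqrt(167)/2276434777 ≈ -0.54014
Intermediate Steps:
v = 47712 (v = 2*23856 = 47712)
P(g) = -sqrt(-1 + g) (P(g) = -sqrt(g - 1) = -sqrt(-1 + g))
((21398 - 1*13716) - 33446)/(P(168) + v) = ((21398 - 1*13716) - 33446)/(-sqrt(-1 + 168) + 47712) = ((21398 - 13716) - 33446)/(-sqrt(167) + 47712) = (7682 - 33446)/(47712 - sqrt(167)) = -25764/(47712 - sqrt(167))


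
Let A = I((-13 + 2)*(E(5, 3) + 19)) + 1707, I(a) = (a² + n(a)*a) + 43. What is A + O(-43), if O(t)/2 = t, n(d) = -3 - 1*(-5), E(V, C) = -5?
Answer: 25072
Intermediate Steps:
n(d) = 2 (n(d) = -3 + 5 = 2)
O(t) = 2*t
I(a) = 43 + a² + 2*a (I(a) = (a² + 2*a) + 43 = 43 + a² + 2*a)
A = 25158 (A = (43 + ((-13 + 2)*(-5 + 19))² + 2*((-13 + 2)*(-5 + 19))) + 1707 = (43 + (-11*14)² + 2*(-11*14)) + 1707 = (43 + (-154)² + 2*(-154)) + 1707 = (43 + 23716 - 308) + 1707 = 23451 + 1707 = 25158)
A + O(-43) = 25158 + 2*(-43) = 25158 - 86 = 25072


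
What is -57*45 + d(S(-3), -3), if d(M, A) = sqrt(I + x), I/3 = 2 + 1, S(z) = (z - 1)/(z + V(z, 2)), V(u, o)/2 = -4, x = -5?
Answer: -2563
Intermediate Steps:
V(u, o) = -8 (V(u, o) = 2*(-4) = -8)
S(z) = (-1 + z)/(-8 + z) (S(z) = (z - 1)/(z - 8) = (-1 + z)/(-8 + z))
I = 9 (I = 3*(2 + 1) = 3*3 = 9)
d(M, A) = 2 (d(M, A) = sqrt(9 - 5) = sqrt(4) = 2)
-57*45 + d(S(-3), -3) = -57*45 + 2 = -2565 + 2 = -2563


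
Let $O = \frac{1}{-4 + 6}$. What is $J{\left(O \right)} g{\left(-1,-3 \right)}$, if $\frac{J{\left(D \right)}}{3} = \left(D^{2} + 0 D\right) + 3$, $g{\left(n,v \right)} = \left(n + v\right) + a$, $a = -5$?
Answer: $- \frac{351}{4} \approx -87.75$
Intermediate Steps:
$g{\left(n,v \right)} = -5 + n + v$ ($g{\left(n,v \right)} = \left(n + v\right) - 5 = -5 + n + v$)
$O = \frac{1}{2} \approx 0.5$
$J{\left(D \right)} = 9 + 3 D^{2}$ ($J{\left(D \right)} = 3 \left(\left(D^{2} + 0 D\right) + 3\right) = 3 \left(\left(D^{2} + 0\right) + 3\right) = 3 \left(D^{2} + 3\right) = 3 \left(3 + D^{2}\right) = 9 + 3 D^{2}$)
$J{\left(O \right)} g{\left(-1,-3 \right)} = \left(9 + \frac{3}{4}\right) \left(-5 - 1 - 3\right) = \left(9 + 3 \cdot \frac{1}{4}\right) \left(-9\right) = \left(9 + \frac{3}{4}\right) \left(-9\right) = \frac{39}{4} \left(-9\right) = - \frac{351}{4}$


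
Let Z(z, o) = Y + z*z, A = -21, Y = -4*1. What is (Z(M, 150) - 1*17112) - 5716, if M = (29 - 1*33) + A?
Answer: -22207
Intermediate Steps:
Y = -4
M = -25 (M = (29 - 1*33) - 21 = (29 - 33) - 21 = -4 - 21 = -25)
Z(z, o) = -4 + z² (Z(z, o) = -4 + z*z = -4 + z²)
(Z(M, 150) - 1*17112) - 5716 = ((-4 + (-25)²) - 1*17112) - 5716 = ((-4 + 625) - 17112) - 5716 = (621 - 17112) - 5716 = -16491 - 5716 = -22207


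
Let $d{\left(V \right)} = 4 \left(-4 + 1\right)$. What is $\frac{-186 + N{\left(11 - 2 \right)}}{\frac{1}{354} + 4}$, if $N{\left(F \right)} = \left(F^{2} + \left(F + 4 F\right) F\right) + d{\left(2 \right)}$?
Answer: $\frac{101952}{1417} \approx 71.949$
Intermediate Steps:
$d{\left(V \right)} = -12$ ($d{\left(V \right)} = 4 \left(-3\right) = -12$)
$N{\left(F \right)} = -12 + 6 F^{2}$ ($N{\left(F \right)} = \left(F^{2} + \left(F + 4 F\right) F\right) - 12 = \left(F^{2} + 5 F F\right) - 12 = \left(F^{2} + 5 F^{2}\right) - 12 = 6 F^{2} - 12 = -12 + 6 F^{2}$)
$\frac{-186 + N{\left(11 - 2 \right)}}{\frac{1}{354} + 4} = \frac{-186 - \left(12 - 6 \left(11 - 2\right)^{2}\right)}{\frac{1}{354} + 4} = \frac{-186 - \left(12 - 6 \cdot 9^{2}\right)}{\frac{1417}{354}} = \left(-186 + \left(-12 + 6 \cdot 81\right)\right) \frac{354}{1417} = \left(-186 + \left(-12 + 486\right)\right) \frac{354}{1417} = \left(-186 + 474\right) \frac{354}{1417} = 288 \cdot \frac{354}{1417} = \frac{101952}{1417}$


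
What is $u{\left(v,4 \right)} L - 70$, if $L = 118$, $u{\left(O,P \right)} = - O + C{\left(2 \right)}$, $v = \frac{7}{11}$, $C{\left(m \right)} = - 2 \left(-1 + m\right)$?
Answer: $- \frac{4192}{11} \approx -381.09$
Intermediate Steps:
$C{\left(m \right)} = 2 - 2 m$
$v = \frac{7}{11}$ ($v = 7 \cdot \frac{1}{11} = \frac{7}{11} \approx 0.63636$)
$u{\left(O,P \right)} = -2 - O$ ($u{\left(O,P \right)} = - O + \left(2 - 4\right) = - O - 2 = -2 - O$)
$u{\left(v,4 \right)} L - 70 = \left(-2 - \frac{7}{11}\right) 118 - 70 = \left(- \frac{29}{11}\right) 118 - 70 = - \frac{3422}{11} - 70 = - \frac{4192}{11}$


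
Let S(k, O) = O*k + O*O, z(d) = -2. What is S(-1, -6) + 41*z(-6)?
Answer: -40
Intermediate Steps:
S(k, O) = O² + O*k (S(k, O) = O*k + O² = O² + O*k)
S(-1, -6) + 41*z(-6) = -6*(-6 - 1) + 41*(-2) = -6*(-7) - 82 = 42 - 82 = -40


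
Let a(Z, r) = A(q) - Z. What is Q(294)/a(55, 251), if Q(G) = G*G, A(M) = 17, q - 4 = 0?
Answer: -43218/19 ≈ -2274.6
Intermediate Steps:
q = 4 (q = 4 + 0 = 4)
a(Z, r) = 17 - Z
Q(G) = G²
Q(294)/a(55, 251) = 294²/(17 - 1*55) = 86436/(17 - 55) = 86436/(-38) = 86436*(-1/38) = -43218/19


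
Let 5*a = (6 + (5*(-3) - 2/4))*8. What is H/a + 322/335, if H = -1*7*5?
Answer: 83097/25460 ≈ 3.2638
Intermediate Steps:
a = -76/5 (a = ((6 + (5*(-3) - 2/4))*8)/5 = ((6 + (-15 - 2*¼))*8)/5 = ((6 + (-15 - ½))*8)/5 = ((6 - 31/2)*8)/5 = (-19/2*8)/5 = (⅕)*(-76) = -76/5 ≈ -15.200)
H = -35 (H = -7*5 = -35)
H/a + 322/335 = -35/(-76/5) + 322/335 = -35*(-5/76) + 322*(1/335) = 175/76 + 322/335 = 83097/25460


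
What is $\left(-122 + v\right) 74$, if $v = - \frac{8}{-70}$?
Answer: $- \frac{315684}{35} \approx -9019.5$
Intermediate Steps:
$v = \frac{4}{35}$ ($v = \left(-8\right) \left(- \frac{1}{70}\right) = \frac{4}{35} \approx 0.11429$)
$\left(-122 + v\right) 74 = \left(-122 + \frac{4}{35}\right) 74 = \left(- \frac{4266}{35}\right) 74 = - \frac{315684}{35}$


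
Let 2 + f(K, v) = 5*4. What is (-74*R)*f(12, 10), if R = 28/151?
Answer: -37296/151 ≈ -246.99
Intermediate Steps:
f(K, v) = 18 (f(K, v) = -2 + 5*4 = -2 + 20 = 18)
R = 28/151 (R = 28*(1/151) = 28/151 ≈ 0.18543)
(-74*R)*f(12, 10) = -74*28/151*18 = -2072/151*18 = -37296/151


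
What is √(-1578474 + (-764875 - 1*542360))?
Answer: I*√2885709 ≈ 1698.7*I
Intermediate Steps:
√(-1578474 + (-764875 - 1*542360)) = √(-1578474 + (-764875 - 542360)) = √(-1578474 - 1307235) = √(-2885709) = I*√2885709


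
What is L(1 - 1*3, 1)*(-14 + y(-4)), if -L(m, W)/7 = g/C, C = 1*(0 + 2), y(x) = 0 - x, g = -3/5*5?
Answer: -105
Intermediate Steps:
g = -3 (g = -3*⅕*5 = -⅗*5 = -3)
y(x) = -x
C = 2 (C = 1*2 = 2)
L(m, W) = 21/2 (L(m, W) = -(-21)/2 = -7*(-3/2) = 21/2)
L(1 - 1*3, 1)*(-14 + y(-4)) = 21*(-14 - 1*(-4))/2 = 21*(-14 + 4)/2 = (21/2)*(-10) = -105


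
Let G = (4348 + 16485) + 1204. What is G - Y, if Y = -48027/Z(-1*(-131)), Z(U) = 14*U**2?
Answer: 756360775/34322 ≈ 22037.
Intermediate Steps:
G = 22037 (G = 20833 + 1204 = 22037)
Y = -6861/34322 (Y = -48027/(14*(-1*(-131))**2) = -48027/(14*131**2) = -48027/(14*17161) = -48027/240254 = -48027*1/240254 = -6861/34322 ≈ -0.19990)
G - Y = 22037 - 1*(-6861/34322) = 22037 + 6861/34322 = 756360775/34322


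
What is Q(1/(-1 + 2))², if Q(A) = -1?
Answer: 1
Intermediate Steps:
Q(1/(-1 + 2))² = (-1)² = 1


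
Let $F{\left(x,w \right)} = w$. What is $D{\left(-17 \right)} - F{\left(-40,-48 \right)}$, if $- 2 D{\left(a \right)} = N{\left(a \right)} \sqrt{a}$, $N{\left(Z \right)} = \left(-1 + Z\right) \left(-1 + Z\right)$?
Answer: $48 - 162 i \sqrt{17} \approx 48.0 - 667.94 i$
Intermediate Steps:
$N{\left(Z \right)} = \left(-1 + Z\right)^{2}$
$D{\left(a \right)} = - \frac{\sqrt{a} \left(-1 + a\right)^{2}}{2}$ ($D{\left(a \right)} = - \frac{\left(-1 + a\right)^{2} \sqrt{a}}{2} = - \frac{\sqrt{a} \left(-1 + a\right)^{2}}{2}$)
$D{\left(-17 \right)} - F{\left(-40,-48 \right)} = - \frac{\sqrt{-17} \left(-1 - 17\right)^{2}}{2} - -48 = - \frac{i \sqrt{17} \left(-18\right)^{2}}{2} + 48 = \left(- \frac{1}{2}\right) i \sqrt{17} \cdot 324 + 48 = - 162 i \sqrt{17} + 48 = 48 - 162 i \sqrt{17}$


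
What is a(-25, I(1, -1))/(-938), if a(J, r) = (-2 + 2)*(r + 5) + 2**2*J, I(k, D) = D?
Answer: 50/469 ≈ 0.10661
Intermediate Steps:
a(J, r) = 4*J (a(J, r) = 0*(5 + r) + 4*J = 0 + 4*J = 4*J)
a(-25, I(1, -1))/(-938) = (4*(-25))/(-938) = -100*(-1/938) = 50/469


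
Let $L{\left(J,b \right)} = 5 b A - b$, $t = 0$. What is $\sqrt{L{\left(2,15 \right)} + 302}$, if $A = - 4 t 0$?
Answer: $\sqrt{287} \approx 16.941$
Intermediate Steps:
$A = 0$ ($A = \left(-4\right) 0 \cdot 0 = 0 \cdot 0 = 0$)
$L{\left(J,b \right)} = - b$ ($L{\left(J,b \right)} = 5 b 0 - b = 0 - b = - b$)
$\sqrt{L{\left(2,15 \right)} + 302} = \sqrt{\left(-1\right) 15 + 302} = \sqrt{-15 + 302} = \sqrt{287}$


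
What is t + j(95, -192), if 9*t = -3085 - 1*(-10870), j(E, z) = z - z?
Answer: 865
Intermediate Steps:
j(E, z) = 0
t = 865 (t = (-3085 - 1*(-10870))/9 = (-3085 + 10870)/9 = (1/9)*7785 = 865)
t + j(95, -192) = 865 + 0 = 865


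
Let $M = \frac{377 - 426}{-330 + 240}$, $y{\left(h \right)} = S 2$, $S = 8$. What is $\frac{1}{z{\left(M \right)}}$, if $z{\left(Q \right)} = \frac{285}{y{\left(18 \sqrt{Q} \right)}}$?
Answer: $\frac{16}{285} \approx 0.05614$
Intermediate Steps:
$y{\left(h \right)} = 16$ ($y{\left(h \right)} = 8 \cdot 2 = 16$)
$M = \frac{49}{90}$ ($M = - \frac{49}{-90} = \left(-49\right) \left(- \frac{1}{90}\right) = \frac{49}{90} \approx 0.54444$)
$z{\left(Q \right)} = \frac{285}{16}$
$\frac{1}{z{\left(M \right)}} = \frac{1}{\frac{285}{16}} = \frac{16}{285}$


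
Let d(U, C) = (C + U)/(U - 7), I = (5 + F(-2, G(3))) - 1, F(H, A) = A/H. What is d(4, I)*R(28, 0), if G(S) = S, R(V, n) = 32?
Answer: -208/3 ≈ -69.333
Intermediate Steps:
I = 5/2 (I = (5 + 3/(-2)) - 1 = (5 + 3*(-½)) - 1 = (5 - 3/2) - 1 = 7/2 - 1 = 5/2 ≈ 2.5000)
d(U, C) = (C + U)/(-7 + U)
d(4, I)*R(28, 0) = ((5/2 + 4)/(-7 + 4))*32 = ((13/2)/(-3))*32 = -⅓*13/2*32 = -13/6*32 = -208/3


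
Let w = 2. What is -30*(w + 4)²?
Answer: -1080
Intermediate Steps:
-30*(w + 4)² = -30*(2 + 4)² = -30*6² = -30*36 = -1080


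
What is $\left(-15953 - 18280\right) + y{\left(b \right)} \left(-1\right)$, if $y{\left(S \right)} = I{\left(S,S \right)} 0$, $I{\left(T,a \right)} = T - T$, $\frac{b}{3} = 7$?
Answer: $-34233$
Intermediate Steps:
$b = 21$ ($b = 3 \cdot 7 = 21$)
$I{\left(T,a \right)} = 0$
$y{\left(S \right)} = 0$ ($y{\left(S \right)} = 0 \cdot 0 = 0$)
$\left(-15953 - 18280\right) + y{\left(b \right)} \left(-1\right) = \left(-15953 - 18280\right) + 0 \left(-1\right) = -34233 + 0 = -34233$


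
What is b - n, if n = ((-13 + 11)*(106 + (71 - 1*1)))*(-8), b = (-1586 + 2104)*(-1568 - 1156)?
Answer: -1413848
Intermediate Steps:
b = -1411032 (b = 518*(-2724) = -1411032)
n = 2816 (n = -2*(106 + (71 - 1))*(-8) = -2*(106 + 70)*(-8) = -2*176*(-8) = -352*(-8) = 2816)
b - n = -1411032 - 1*2816 = -1411032 - 2816 = -1413848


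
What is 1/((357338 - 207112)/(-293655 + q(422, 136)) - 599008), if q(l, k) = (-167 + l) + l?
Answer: -146489/87748158025 ≈ -1.6694e-6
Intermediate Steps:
q(l, k) = -167 + 2*l
1/((357338 - 207112)/(-293655 + q(422, 136)) - 599008) = 1/((357338 - 207112)/(-293655 + (-167 + 2*422)) - 599008) = 1/(150226/(-293655 + (-167 + 844)) - 599008) = 1/(150226/(-293655 + 677) - 599008) = 1/(150226/(-292978) - 599008) = 1/(150226*(-1/292978) - 599008) = 1/(-75113/146489 - 599008) = 1/(-87748158025/146489) = -146489/87748158025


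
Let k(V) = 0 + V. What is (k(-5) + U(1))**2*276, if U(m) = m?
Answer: 4416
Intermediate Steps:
k(V) = V
(k(-5) + U(1))**2*276 = (-5 + 1)**2*276 = (-4)**2*276 = 16*276 = 4416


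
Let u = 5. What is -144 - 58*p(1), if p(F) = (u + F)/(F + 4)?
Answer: -1068/5 ≈ -213.60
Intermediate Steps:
p(F) = (5 + F)/(4 + F) (p(F) = (5 + F)/(F + 4) = (5 + F)/(4 + F))
-144 - 58*p(1) = -144 - 58*(5 + 1)/(4 + 1) = -144 - 58*6/5 = -144 - 348/5 = -1068/5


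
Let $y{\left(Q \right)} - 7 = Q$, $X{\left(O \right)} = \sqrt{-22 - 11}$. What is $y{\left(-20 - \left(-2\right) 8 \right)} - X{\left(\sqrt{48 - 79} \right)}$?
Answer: $3 - i \sqrt{33} \approx 3.0 - 5.7446 i$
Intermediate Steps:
$X{\left(O \right)} = i \sqrt{33}$ ($X{\left(O \right)} = \sqrt{-33} = i \sqrt{33}$)
$y{\left(Q \right)} = 7 + Q$
$y{\left(-20 - \left(-2\right) 8 \right)} - X{\left(\sqrt{48 - 79} \right)} = \left(7 - \left(20 - 16\right)\right) - i \sqrt{33} = \left(7 - 4\right) - i \sqrt{33} = 3 - i \sqrt{33}$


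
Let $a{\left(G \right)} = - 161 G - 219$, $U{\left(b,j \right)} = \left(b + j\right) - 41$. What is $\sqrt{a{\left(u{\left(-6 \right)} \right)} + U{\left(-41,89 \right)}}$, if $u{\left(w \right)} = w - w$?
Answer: $2 i \sqrt{53} \approx 14.56 i$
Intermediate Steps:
$U{\left(b,j \right)} = -41 + b + j$
$u{\left(w \right)} = 0$
$a{\left(G \right)} = -219 - 161 G$
$\sqrt{a{\left(u{\left(-6 \right)} \right)} + U{\left(-41,89 \right)}} = \sqrt{\left(-219 - 0\right) - -7} = \sqrt{\left(-219 + 0\right) + 7} = \sqrt{-219 + 7} = \sqrt{-212} = 2 i \sqrt{53}$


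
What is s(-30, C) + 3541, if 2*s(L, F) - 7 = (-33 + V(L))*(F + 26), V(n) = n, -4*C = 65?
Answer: 25899/8 ≈ 3237.4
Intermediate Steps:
C = -65/4 (C = -¼*65 = -65/4 ≈ -16.250)
s(L, F) = 7/2 + (-33 + L)*(26 + F)/2 (s(L, F) = 7/2 + ((-33 + L)*(F + 26))/2 = 7/2 + ((-33 + L)*(26 + F))/2 = 7/2 + (-33 + L)*(26 + F)/2)
s(-30, C) + 3541 = (-851/2 + 13*(-30) - 33/2*(-65/4) + (½)*(-65/4)*(-30)) + 3541 = (-851/2 - 390 + 2145/8 + 975/4) + 3541 = -2429/8 + 3541 = 25899/8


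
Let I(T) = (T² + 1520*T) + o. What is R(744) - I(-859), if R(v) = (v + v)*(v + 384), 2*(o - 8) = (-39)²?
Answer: 4490989/2 ≈ 2.2455e+6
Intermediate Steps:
o = 1537/2 (o = 8 + (½)*(-39)² = 8 + (½)*1521 = 8 + 1521/2 = 1537/2 ≈ 768.50)
I(T) = 1537/2 + T² + 1520*T (I(T) = (T² + 1520*T) + 1537/2 = 1537/2 + T² + 1520*T)
R(v) = 2*v*(384 + v) (R(v) = (2*v)*(384 + v) = 2*v*(384 + v))
R(744) - I(-859) = 2*744*(384 + 744) - (1537/2 + (-859)² + 1520*(-859)) = 2*744*1128 - (1537/2 + 737881 - 1305680) = 1678464 - 1*(-1134061/2) = 1678464 + 1134061/2 = 4490989/2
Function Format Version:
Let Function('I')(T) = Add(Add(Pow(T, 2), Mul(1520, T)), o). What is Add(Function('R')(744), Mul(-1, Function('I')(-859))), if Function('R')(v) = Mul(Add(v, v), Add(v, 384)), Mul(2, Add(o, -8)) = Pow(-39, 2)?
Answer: Rational(4490989, 2) ≈ 2.2455e+6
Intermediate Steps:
o = Rational(1537, 2) (o = Add(8, Mul(Rational(1, 2), Pow(-39, 2))) = Add(8, Mul(Rational(1, 2), 1521)) = Add(8, Rational(1521, 2)) = Rational(1537, 2) ≈ 768.50)
Function('I')(T) = Add(Rational(1537, 2), Pow(T, 2), Mul(1520, T)) (Function('I')(T) = Add(Add(Pow(T, 2), Mul(1520, T)), Rational(1537, 2)) = Add(Rational(1537, 2), Pow(T, 2), Mul(1520, T)))
Function('R')(v) = Mul(2, v, Add(384, v)) (Function('R')(v) = Mul(Mul(2, v), Add(384, v)) = Mul(2, v, Add(384, v)))
Add(Function('R')(744), Mul(-1, Function('I')(-859))) = Add(Mul(2, 744, Add(384, 744)), Mul(-1, Add(Rational(1537, 2), Pow(-859, 2), Mul(1520, -859)))) = Add(Mul(2, 744, 1128), Mul(-1, Add(Rational(1537, 2), 737881, -1305680))) = Add(1678464, Mul(-1, Rational(-1134061, 2))) = Add(1678464, Rational(1134061, 2)) = Rational(4490989, 2)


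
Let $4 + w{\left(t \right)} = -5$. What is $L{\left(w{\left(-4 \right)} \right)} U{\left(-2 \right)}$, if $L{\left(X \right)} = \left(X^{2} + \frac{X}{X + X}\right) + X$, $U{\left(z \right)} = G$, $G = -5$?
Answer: $- \frac{725}{2} \approx -362.5$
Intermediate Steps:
$U{\left(z \right)} = -5$
$w{\left(t \right)} = -9$ ($w{\left(t \right)} = -4 - 5 = -9$)
$L{\left(X \right)} = \frac{1}{2} + X + X^{2}$ ($L{\left(X \right)} = \left(X^{2} + \frac{X}{2 X}\right) + X = \left(X^{2} + \frac{1}{2 X} X\right) + X = \left(X^{2} + \frac{1}{2}\right) + X = \left(\frac{1}{2} + X^{2}\right) + X = \frac{1}{2} + X + X^{2}$)
$L{\left(w{\left(-4 \right)} \right)} U{\left(-2 \right)} = \left(\frac{1}{2} - 9 + \left(-9\right)^{2}\right) \left(-5\right) = \left(\frac{1}{2} - 9 + 81\right) \left(-5\right) = \frac{145}{2} \left(-5\right) = - \frac{725}{2}$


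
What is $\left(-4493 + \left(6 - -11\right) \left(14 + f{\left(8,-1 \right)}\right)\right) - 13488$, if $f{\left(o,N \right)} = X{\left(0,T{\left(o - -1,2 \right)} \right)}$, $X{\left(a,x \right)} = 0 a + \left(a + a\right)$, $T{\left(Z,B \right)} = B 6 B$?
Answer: $-17743$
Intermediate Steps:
$T{\left(Z,B \right)} = 6 B^{2}$ ($T{\left(Z,B \right)} = 6 B B = 6 B^{2}$)
$X{\left(a,x \right)} = 2 a$ ($X{\left(a,x \right)} = 0 + 2 a = 2 a$)
$f{\left(o,N \right)} = 0$ ($f{\left(o,N \right)} = 2 \cdot 0 = 0$)
$\left(-4493 + \left(6 - -11\right) \left(14 + f{\left(8,-1 \right)}\right)\right) - 13488 = \left(-4493 + \left(6 - -11\right) \left(14 + 0\right)\right) - 13488 = \left(-4493 + \left(6 + 11\right) 14\right) - 13488 = \left(-4493 + 17 \cdot 14\right) - 13488 = \left(-4493 + 238\right) - 13488 = -4255 - 13488 = -17743$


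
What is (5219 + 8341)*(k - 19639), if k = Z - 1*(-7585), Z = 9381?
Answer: -36245880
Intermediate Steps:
k = 16966 (k = 9381 - 1*(-7585) = 9381 + 7585 = 16966)
(5219 + 8341)*(k - 19639) = (5219 + 8341)*(16966 - 19639) = 13560*(-2673) = -36245880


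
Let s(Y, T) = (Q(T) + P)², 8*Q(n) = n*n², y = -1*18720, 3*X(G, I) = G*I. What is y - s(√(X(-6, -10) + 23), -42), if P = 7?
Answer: -85655236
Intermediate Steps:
X(G, I) = G*I/3 (X(G, I) = (G*I)/3 = G*I/3)
y = -18720
Q(n) = n³/8 (Q(n) = (n*n²)/8 = n³/8)
s(Y, T) = (7 + T³/8)² (s(Y, T) = (T³/8 + 7)² = (7 + T³/8)²)
y - s(√(X(-6, -10) + 23), -42) = -18720 - (56 + (-42)³)²/64 = -18720 - (56 - 74088)²/64 = -18720 - (-74032)²/64 = -18720 - 5480737024/64 = -18720 - 1*85636516 = -18720 - 85636516 = -85655236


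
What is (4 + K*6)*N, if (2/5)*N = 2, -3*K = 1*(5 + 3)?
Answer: -60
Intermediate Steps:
K = -8/3 (K = -(5 + 3)/3 = -8/3 ≈ -2.6667)
N = 5 (N = (5/2)*2 = 5)
(4 + K*6)*N = (4 - 8/3*6)*5 = (4 - 16)*5 = -12*5 = -60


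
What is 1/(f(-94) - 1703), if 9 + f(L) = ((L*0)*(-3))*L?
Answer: -1/1712 ≈ -0.00058411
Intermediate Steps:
f(L) = -9 (f(L) = -9 + ((L*0)*(-3))*L = -9 + (0*(-3))*L = -9 + 0*L = -9 + 0 = -9)
1/(f(-94) - 1703) = 1/(-9 - 1703) = 1/(-1712) = -1/1712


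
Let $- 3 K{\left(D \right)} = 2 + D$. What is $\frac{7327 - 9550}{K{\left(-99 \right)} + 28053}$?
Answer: $- \frac{6669}{84256} \approx -0.079152$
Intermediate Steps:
$K{\left(D \right)} = - \frac{2}{3} - \frac{D}{3}$ ($K{\left(D \right)} = - \frac{2 + D}{3} = - \frac{2}{3} - \frac{D}{3}$)
$\frac{7327 - 9550}{K{\left(-99 \right)} + 28053} = \frac{7327 - 9550}{\left(- \frac{2}{3} - -33\right) + 28053} = - \frac{2223}{\left(- \frac{2}{3} + 33\right) + 28053} = - \frac{2223}{\frac{97}{3} + 28053} = - \frac{2223}{\frac{84256}{3}} = \left(-2223\right) \frac{3}{84256} = - \frac{6669}{84256}$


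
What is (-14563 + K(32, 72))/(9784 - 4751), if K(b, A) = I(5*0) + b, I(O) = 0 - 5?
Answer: -14536/5033 ≈ -2.8881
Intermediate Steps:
I(O) = -5
K(b, A) = -5 + b
(-14563 + K(32, 72))/(9784 - 4751) = (-14563 + (-5 + 32))/(9784 - 4751) = (-14563 + 27)/5033 = -14536*1/5033 = -14536/5033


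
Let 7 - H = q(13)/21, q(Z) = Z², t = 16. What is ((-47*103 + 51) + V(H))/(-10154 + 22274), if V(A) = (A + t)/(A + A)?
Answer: -35179/88880 ≈ -0.39580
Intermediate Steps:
H = -22/21 (H = 7 - 13²/21 = 7 - 169/21 = -22/21 ≈ -1.0476)
V(A) = (16 + A)/(2*A) (V(A) = (A + 16)/(A + A) = (16 + A)/((2*A)) = (16 + A)*(1/(2*A)) = (16 + A)/(2*A))
((-47*103 + 51) + V(H))/(-10154 + 22274) = ((-47*103 + 51) + (16 - 22/21)/(2*(-22/21)))/(-10154 + 22274) = ((-4841 + 51) + (½)*(-21/22)*(314/21))/12120 = (-4790 - 157/22)*(1/12120) = -105537/22*1/12120 = -35179/88880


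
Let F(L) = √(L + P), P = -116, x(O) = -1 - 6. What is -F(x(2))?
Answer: -I*√123 ≈ -11.091*I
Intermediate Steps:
x(O) = -7
F(L) = √(-116 + L) (F(L) = √(L - 116) = √(-116 + L))
-F(x(2)) = -√(-116 - 7) = -√(-123) = -I*√123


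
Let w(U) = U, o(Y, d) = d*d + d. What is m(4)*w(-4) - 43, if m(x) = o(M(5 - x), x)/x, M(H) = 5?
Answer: -63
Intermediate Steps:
o(Y, d) = d + d² (o(Y, d) = d² + d = d + d²)
m(x) = 1 + x (m(x) = (x*(1 + x))/x = 1 + x)
m(4)*w(-4) - 43 = (1 + 4)*(-4) - 43 = 5*(-4) - 43 = -20 - 43 = -63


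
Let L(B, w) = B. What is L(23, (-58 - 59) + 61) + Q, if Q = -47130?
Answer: -47107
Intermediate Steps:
L(23, (-58 - 59) + 61) + Q = 23 - 47130 = -47107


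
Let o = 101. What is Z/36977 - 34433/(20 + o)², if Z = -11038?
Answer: -1434836399/541380257 ≈ -2.6503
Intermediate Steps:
Z/36977 - 34433/(20 + o)² = -11038/36977 - 34433/(20 + 101)² = -11038*1/36977 - 34433/(121²) = -11038/36977 - 34433/14641 = -1434836399/541380257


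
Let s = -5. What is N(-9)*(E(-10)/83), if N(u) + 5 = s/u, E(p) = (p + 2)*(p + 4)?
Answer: -640/249 ≈ -2.5703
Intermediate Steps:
E(p) = (2 + p)*(4 + p)
N(u) = -5 - 5/u
N(-9)*(E(-10)/83) = (-5 - 5/(-9))*((8 + (-10)**2 + 6*(-10))/83) = (-5 - 5*(-1/9))*((8 + 100 - 60)*(1/83)) = (-5 + 5/9)*(48*(1/83)) = -40/9*48/83 = -640/249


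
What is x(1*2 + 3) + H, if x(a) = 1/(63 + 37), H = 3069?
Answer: 306901/100 ≈ 3069.0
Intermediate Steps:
x(a) = 1/100
x(1*2 + 3) + H = 1/100 + 3069 = 306901/100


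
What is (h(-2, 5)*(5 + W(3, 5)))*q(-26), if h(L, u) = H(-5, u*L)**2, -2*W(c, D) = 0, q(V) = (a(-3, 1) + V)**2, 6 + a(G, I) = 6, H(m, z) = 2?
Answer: 13520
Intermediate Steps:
a(G, I) = 0 (a(G, I) = -6 + 6 = 0)
q(V) = V**2 (q(V) = (0 + V)**2 = V**2)
W(c, D) = 0 (W(c, D) = -1/2*0 = 0)
h(L, u) = 4 (h(L, u) = 2**2 = 4)
(h(-2, 5)*(5 + W(3, 5)))*q(-26) = (4*(5 + 0))*(-26)**2 = (4*5)*676 = 20*676 = 13520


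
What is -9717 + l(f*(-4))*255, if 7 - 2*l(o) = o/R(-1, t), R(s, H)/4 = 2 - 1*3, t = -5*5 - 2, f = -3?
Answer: -8442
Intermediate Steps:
t = -27 (t = -25 - 2 = -27)
R(s, H) = -4 (R(s, H) = 4*(2 - 1*3) = 4*(2 - 3) = 4*(-1) = -4)
l(o) = 7/2 + o/8 (l(o) = 7/2 - o/(2*(-4)) = 7/2 - o*(-1)/(2*4) = 7/2 - (-1)*o/8 = 7/2 + o/8)
-9717 + l(f*(-4))*255 = -9717 + (7/2 + (-3*(-4))/8)*255 = -9717 + (7/2 + (1/8)*12)*255 = -9717 + (7/2 + 3/2)*255 = -9717 + 5*255 = -9717 + 1275 = -8442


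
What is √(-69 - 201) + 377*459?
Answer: 173043 + 3*I*√30 ≈ 1.7304e+5 + 16.432*I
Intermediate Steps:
√(-69 - 201) + 377*459 = √(-270) + 173043 = 3*I*√30 + 173043 = 173043 + 3*I*√30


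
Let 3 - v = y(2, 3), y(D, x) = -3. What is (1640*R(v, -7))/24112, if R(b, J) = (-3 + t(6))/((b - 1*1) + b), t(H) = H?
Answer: 615/33154 ≈ 0.018550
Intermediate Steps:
v = 6 (v = 3 - 1*(-3) = 3 + 3 = 6)
R(b, J) = 3/(-1 + 2*b) (R(b, J) = (-3 + 6)/((b - 1*1) + b) = 3/((b - 1) + b) = 3/((-1 + b) + b) = 3/(-1 + 2*b))
(1640*R(v, -7))/24112 = (1640*(3/(-1 + 2*6)))/24112 = (1640*(3/(-1 + 12)))*(1/24112) = (1640*(3/11))*(1/24112) = (4920/11)*(1/24112) = 615/33154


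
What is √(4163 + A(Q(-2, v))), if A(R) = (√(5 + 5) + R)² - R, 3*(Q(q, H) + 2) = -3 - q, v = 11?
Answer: √(37627 - 42*√10)/3 ≈ 64.545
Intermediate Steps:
Q(q, H) = -3 - q/3 (Q(q, H) = -2 + (-3 - q)/3 = -2 + (-1 - q/3) = -3 - q/3)
A(R) = (R + √10)² - R (A(R) = (√10 + R)² - R = (R + √10)² - R)
√(4163 + A(Q(-2, v))) = √(4163 + (((-3 - ⅓*(-2)) + √10)² - (-3 - ⅓*(-2)))) = √(4163 + (((-3 + ⅔) + √10)² - (-3 + ⅔))) = √(4163 + ((-7/3 + √10)² - 1*(-7/3))) = √(4163 + ((-7/3 + √10)² + 7/3)) = √(4163 + (7/3 + (-7/3 + √10)²)) = √(12496/3 + (-7/3 + √10)²)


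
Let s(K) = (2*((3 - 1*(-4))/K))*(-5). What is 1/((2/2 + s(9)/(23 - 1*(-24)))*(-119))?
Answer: -423/42007 ≈ -0.010070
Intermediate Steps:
s(K) = -70/K (s(K) = (2*((3 + 4)/K))*(-5) = (2*(7/K))*(-5) = (14/K)*(-5) = -70/K)
1/((2/2 + s(9)/(23 - 1*(-24)))*(-119)) = 1/((2/2 + (-70/9)/(23 - 1*(-24)))*(-119)) = 1/((2*(½) + (-70*⅑)/(23 + 24))*(-119)) = 1/((1 - 70/9/47)*(-119)) = 1/((1 - 70/9*1/47)*(-119)) = 1/((1 - 70/423)*(-119)) = 1/((353/423)*(-119)) = 1/(-42007/423) = -423/42007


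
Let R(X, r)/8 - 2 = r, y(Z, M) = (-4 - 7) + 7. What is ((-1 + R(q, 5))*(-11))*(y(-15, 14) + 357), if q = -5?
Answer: -213565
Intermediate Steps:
y(Z, M) = -4 (y(Z, M) = -11 + 7 = -4)
R(X, r) = 16 + 8*r
((-1 + R(q, 5))*(-11))*(y(-15, 14) + 357) = ((-1 + (16 + 8*5))*(-11))*(-4 + 357) = ((-1 + (16 + 40))*(-11))*353 = ((-1 + 56)*(-11))*353 = (55*(-11))*353 = -605*353 = -213565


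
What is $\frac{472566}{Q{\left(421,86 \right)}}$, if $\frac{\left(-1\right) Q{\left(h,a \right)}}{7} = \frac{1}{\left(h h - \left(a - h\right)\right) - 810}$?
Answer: $- \frac{83533601556}{7} \approx -1.1933 \cdot 10^{10}$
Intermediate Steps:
$Q{\left(h,a \right)} = - \frac{7}{-810 + h + h^{2} - a}$ ($Q{\left(h,a \right)} = - \frac{7}{\left(h h - \left(a - h\right)\right) - 810} = - \frac{7}{\left(h^{2} - \left(a - h\right)\right) - 810} = - \frac{7}{\left(h + h^{2} - a\right) - 810} = - \frac{7}{-810 + h + h^{2} - a}$)
$\frac{472566}{Q{\left(421,86 \right)}} = \frac{472566}{7 \frac{1}{810 + 86 - 421 - 421^{2}}} = \frac{472566}{7 \frac{1}{810 + 86 - 421 - 177241}} = \frac{472566}{7 \frac{1}{-176766}} = \frac{472566}{7 \left(- \frac{1}{176766}\right)} = \frac{472566}{- \frac{7}{176766}} = 472566 \left(- \frac{176766}{7}\right) = - \frac{83533601556}{7}$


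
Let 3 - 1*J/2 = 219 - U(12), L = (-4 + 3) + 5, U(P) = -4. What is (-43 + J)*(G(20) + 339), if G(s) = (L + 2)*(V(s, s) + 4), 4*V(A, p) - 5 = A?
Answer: -386883/2 ≈ -1.9344e+5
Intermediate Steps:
L = 4 (L = -1 + 5 = 4)
V(A, p) = 5/4 + A/4
G(s) = 63/2 + 3*s/2 (G(s) = (4 + 2)*((5/4 + s/4) + 4) = 6*(21/4 + s/4) = 63/2 + 3*s/2)
J = -440 (J = 6 - 2*(219 - 1*(-4)) = 6 - 2*(219 + 4) = 6 - 2*223 = 6 - 446 = -440)
(-43 + J)*(G(20) + 339) = (-43 - 440)*((63/2 + (3/2)*20) + 339) = -483*((63/2 + 30) + 339) = -483*(123/2 + 339) = -483*801/2 = -386883/2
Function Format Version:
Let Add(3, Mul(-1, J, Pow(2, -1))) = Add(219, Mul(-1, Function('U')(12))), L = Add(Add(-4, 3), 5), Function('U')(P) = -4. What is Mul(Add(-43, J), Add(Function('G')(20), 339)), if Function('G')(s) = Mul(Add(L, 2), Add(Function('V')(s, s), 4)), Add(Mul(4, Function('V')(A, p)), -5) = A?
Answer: Rational(-386883, 2) ≈ -1.9344e+5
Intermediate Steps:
L = 4 (L = Add(-1, 5) = 4)
Function('V')(A, p) = Add(Rational(5, 4), Mul(Rational(1, 4), A))
Function('G')(s) = Add(Rational(63, 2), Mul(Rational(3, 2), s)) (Function('G')(s) = Mul(Add(4, 2), Add(Add(Rational(5, 4), Mul(Rational(1, 4), s)), 4)) = Mul(6, Add(Rational(21, 4), Mul(Rational(1, 4), s))) = Add(Rational(63, 2), Mul(Rational(3, 2), s)))
J = -440 (J = Add(6, Mul(-2, Add(219, Mul(-1, -4)))) = Add(6, Mul(-2, Add(219, 4))) = Add(6, Mul(-2, 223)) = Add(6, -446) = -440)
Mul(Add(-43, J), Add(Function('G')(20), 339)) = Mul(Add(-43, -440), Add(Add(Rational(63, 2), Mul(Rational(3, 2), 20)), 339)) = Mul(-483, Add(Add(Rational(63, 2), 30), 339)) = Mul(-483, Add(Rational(123, 2), 339)) = Mul(-483, Rational(801, 2)) = Rational(-386883, 2)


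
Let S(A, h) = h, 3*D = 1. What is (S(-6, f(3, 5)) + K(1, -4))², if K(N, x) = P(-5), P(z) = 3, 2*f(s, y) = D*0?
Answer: 9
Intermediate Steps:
D = ⅓ (D = (⅓)*1 = ⅓ ≈ 0.33333)
f(s, y) = 0 (f(s, y) = ((⅓)*0)/2 = (½)*0 = 0)
K(N, x) = 3
(S(-6, f(3, 5)) + K(1, -4))² = (0 + 3)² = 3² = 9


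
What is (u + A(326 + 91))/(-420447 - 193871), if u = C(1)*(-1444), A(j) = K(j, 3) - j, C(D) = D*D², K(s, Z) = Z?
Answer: 929/307159 ≈ 0.0030245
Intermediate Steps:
C(D) = D³
A(j) = 3 - j
u = -1444 (u = 1³*(-1444) = 1*(-1444) = -1444)
(u + A(326 + 91))/(-420447 - 193871) = (-1444 + (3 - (326 + 91)))/(-420447 - 193871) = (-1444 + (3 - 1*417))/(-614318) = (-1444 + (3 - 417))*(-1/614318) = (-1444 - 414)*(-1/614318) = -1858*(-1/614318) = 929/307159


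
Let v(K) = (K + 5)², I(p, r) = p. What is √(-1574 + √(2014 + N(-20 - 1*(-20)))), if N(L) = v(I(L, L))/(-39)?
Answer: √(-2394054 + 39*√3062319)/39 ≈ 39.104*I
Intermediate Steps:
v(K) = (5 + K)²
N(L) = -(5 + L)²/39 (N(L) = (5 + L)²/(-39) = (5 + L)²*(-1/39) = -(5 + L)²/39)
√(-1574 + √(2014 + N(-20 - 1*(-20)))) = √(-1574 + √(2014 - (5 + (-20 - 1*(-20)))²/39)) = √(-1574 + √(2014 - (5 + (-20 + 20))²/39)) = √(-1574 + √(2014 - (5 + 0)²/39)) = √(-1574 + √(2014 - 1/39*5²)) = √(-1574 + √(2014 - 1/39*25)) = √(-1574 + √(2014 - 25/39)) = √(-1574 + √(78521/39)) = √(-1574 + √3062319/39)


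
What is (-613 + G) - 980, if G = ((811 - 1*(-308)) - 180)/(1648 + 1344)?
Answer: -4765317/2992 ≈ -1592.7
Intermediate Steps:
G = 939/2992 (G = ((811 + 308) - 180)/2992 = (1119 - 180)*(1/2992) = 939*(1/2992) = 939/2992 ≈ 0.31384)
(-613 + G) - 980 = (-613 + 939/2992) - 980 = -1833157/2992 - 980 = -4765317/2992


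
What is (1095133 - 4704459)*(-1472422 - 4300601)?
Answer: 20836722012498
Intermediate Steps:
(1095133 - 4704459)*(-1472422 - 4300601) = -3609326*(-5773023) = 20836722012498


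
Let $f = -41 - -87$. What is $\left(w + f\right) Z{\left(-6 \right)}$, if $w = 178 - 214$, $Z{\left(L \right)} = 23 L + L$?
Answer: $-1440$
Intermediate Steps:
$Z{\left(L \right)} = 24 L$
$w = -36$
$f = 46$ ($f = -41 + 87 = 46$)
$\left(w + f\right) Z{\left(-6 \right)} = \left(-36 + 46\right) 24 \left(-6\right) = 10 \left(-144\right) = -1440$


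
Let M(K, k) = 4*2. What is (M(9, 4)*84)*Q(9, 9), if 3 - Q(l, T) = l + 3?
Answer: -6048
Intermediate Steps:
M(K, k) = 8
Q(l, T) = -l (Q(l, T) = 3 - (l + 3) = 3 - (3 + l) = 3 + (-3 - l) = -l)
(M(9, 4)*84)*Q(9, 9) = (8*84)*(-1*9) = 672*(-9) = -6048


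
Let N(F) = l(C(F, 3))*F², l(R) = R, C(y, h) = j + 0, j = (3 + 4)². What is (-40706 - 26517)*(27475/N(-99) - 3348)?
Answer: 15440606222353/68607 ≈ 2.2506e+8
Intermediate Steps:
j = 49 (j = 7² = 49)
C(y, h) = 49 (C(y, h) = 49 + 0 = 49)
N(F) = 49*F²
(-40706 - 26517)*(27475/N(-99) - 3348) = (-40706 - 26517)*(27475/((49*(-99)²)) - 3348) = -67223*(27475/((49*9801)) - 3348) = -67223*(27475/480249 - 3348) = -67223*(27475*(1/480249) - 3348) = -67223*(3925/68607 - 3348) = -67223*(-229692311/68607) = 15440606222353/68607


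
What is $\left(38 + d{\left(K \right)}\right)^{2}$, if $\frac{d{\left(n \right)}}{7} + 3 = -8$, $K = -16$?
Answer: $1521$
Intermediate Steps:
$d{\left(n \right)} = -77$ ($d{\left(n \right)} = -21 + 7 \left(-8\right) = -21 - 56 = -77$)
$\left(38 + d{\left(K \right)}\right)^{2} = \left(38 - 77\right)^{2} = \left(-39\right)^{2} = 1521$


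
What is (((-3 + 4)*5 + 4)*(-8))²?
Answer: 5184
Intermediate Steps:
(((-3 + 4)*5 + 4)*(-8))² = ((1*5 + 4)*(-8))² = ((5 + 4)*(-8))² = (9*(-8))² = (-72)² = 5184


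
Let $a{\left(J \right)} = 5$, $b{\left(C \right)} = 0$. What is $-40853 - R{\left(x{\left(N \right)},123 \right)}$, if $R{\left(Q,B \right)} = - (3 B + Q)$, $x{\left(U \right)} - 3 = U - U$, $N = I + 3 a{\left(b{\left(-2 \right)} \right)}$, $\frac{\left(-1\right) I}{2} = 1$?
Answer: $-40481$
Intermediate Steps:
$I = -2$ ($I = \left(-2\right) 1 = -2$)
$N = 13$ ($N = -2 + 3 \cdot 5 = -2 + 15 = 13$)
$x{\left(U \right)} = 3$ ($x{\left(U \right)} = 3 + \left(U - U\right) = 3 + 0 = 3$)
$R{\left(Q,B \right)} = - Q - 3 B$ ($R{\left(Q,B \right)} = - (Q + 3 B) = - Q - 3 B$)
$-40853 - R{\left(x{\left(N \right)},123 \right)} = -40853 - \left(\left(-1\right) 3 - 369\right) = -40853 - \left(-3 - 369\right) = -40853 - -372 = -40853 + 372 = -40481$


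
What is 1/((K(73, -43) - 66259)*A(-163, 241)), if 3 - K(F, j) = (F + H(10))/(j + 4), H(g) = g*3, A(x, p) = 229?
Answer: -39/591708749 ≈ -6.5911e-8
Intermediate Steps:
H(g) = 3*g
K(F, j) = 3 - (30 + F)/(4 + j) (K(F, j) = 3 - (F + 3*10)/(j + 4) = 3 - (F + 30)/(4 + j) = 3 - (30 + F)/(4 + j))
1/((K(73, -43) - 66259)*A(-163, 241)) = 1/((-18 - 1*73 + 3*(-43))/(4 - 43) - 66259*229) = (1/229)/((-18 - 73 - 129)/(-39) - 66259) = (1/229)/(-1/39*(-220) - 66259) = (1/229)/(220/39 - 66259) = (1/229)/(-2583881/39) = -39/2583881*1/229 = -39/591708749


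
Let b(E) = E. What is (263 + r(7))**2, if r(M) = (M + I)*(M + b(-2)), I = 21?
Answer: 162409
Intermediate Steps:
r(M) = (-2 + M)*(21 + M) (r(M) = (M + 21)*(M - 2) = (21 + M)*(-2 + M) = (-2 + M)*(21 + M))
(263 + r(7))**2 = (263 + (-42 + 7**2 + 19*7))**2 = (263 + (-42 + 49 + 133))**2 = (263 + 140)**2 = 403**2 = 162409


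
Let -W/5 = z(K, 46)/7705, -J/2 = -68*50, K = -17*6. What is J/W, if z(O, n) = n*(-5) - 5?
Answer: 2095760/47 ≈ 44591.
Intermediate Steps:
K = -102
z(O, n) = -5 - 5*n (z(O, n) = -5*n - 5 = -5 - 5*n)
J = 6800 (J = -(-136)*50 = -2*(-3400) = 6800)
W = 235/1541 (W = -5*(-5 - 5*46)/7705 = -5*(-5 - 230)/7705 = -(-1175)/7705 = -5*(-47/1541) = 235/1541 ≈ 0.15250)
J/W = 6800/(235/1541) = 6800*(1541/235) = 2095760/47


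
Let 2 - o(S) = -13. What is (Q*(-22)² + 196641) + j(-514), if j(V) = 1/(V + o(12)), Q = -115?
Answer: 70349518/499 ≈ 1.4098e+5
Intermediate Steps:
o(S) = 15 (o(S) = 2 - 1*(-13) = 2 + 13 = 15)
j(V) = 1/(15 + V) (j(V) = 1/(V + 15) = 1/(15 + V))
(Q*(-22)² + 196641) + j(-514) = (-115*(-22)² + 196641) + 1/(15 - 514) = (-115*484 + 196641) + 1/(-499) = (-55660 + 196641) - 1/499 = 140981 - 1/499 = 70349518/499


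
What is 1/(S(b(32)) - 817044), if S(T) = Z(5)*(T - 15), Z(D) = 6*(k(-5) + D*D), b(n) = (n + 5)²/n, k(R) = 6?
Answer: -16/12990027 ≈ -1.2317e-6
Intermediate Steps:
b(n) = (5 + n)²/n
Z(D) = 36 + 6*D² (Z(D) = 6*(6 + D*D) = 6*(6 + D²) = 36 + 6*D²)
S(T) = -2790 + 186*T (S(T) = (36 + 6*5²)*(T - 15) = (36 + 6*25)*(-15 + T) = (36 + 150)*(-15 + T) = 186*(-15 + T) = -2790 + 186*T)
1/(S(b(32)) - 817044) = 1/((-2790 + 186*((5 + 32)²/32)) - 817044) = 1/((-2790 + 186*((1/32)*37²)) - 817044) = 1/((-2790 + 186*((1/32)*1369)) - 817044) = 1/((-2790 + 186*(1369/32)) - 817044) = 1/((-2790 + 127317/16) - 817044) = 1/(82677/16 - 817044) = 1/(-12990027/16) = -16/12990027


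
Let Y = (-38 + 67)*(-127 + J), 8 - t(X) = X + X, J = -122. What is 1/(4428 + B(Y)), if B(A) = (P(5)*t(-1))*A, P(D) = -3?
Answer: 1/221058 ≈ 4.5237e-6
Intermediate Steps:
t(X) = 8 - 2*X (t(X) = 8 - (X + X) = 8 - 2*X)
Y = -7221 (Y = (-38 + 67)*(-127 - 122) = 29*(-249) = -7221)
B(A) = -30*A (B(A) = (-3*(8 - 2*(-1)))*A = (-3*(8 + 2))*A = (-3*10)*A = -30*A)
1/(4428 + B(Y)) = 1/(4428 - 30*(-7221)) = 1/(4428 + 216630) = 1/221058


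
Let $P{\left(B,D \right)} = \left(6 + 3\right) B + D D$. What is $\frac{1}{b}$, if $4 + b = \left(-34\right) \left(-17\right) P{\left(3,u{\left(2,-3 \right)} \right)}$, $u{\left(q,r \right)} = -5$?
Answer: $\frac{1}{30052} \approx 3.3276 \cdot 10^{-5}$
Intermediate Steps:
$P{\left(B,D \right)} = D^{2} + 9 B$ ($P{\left(B,D \right)} = 9 B + D^{2} = D^{2} + 9 B$)
$b = 30052$ ($b = -4 + \left(-34\right) \left(-17\right) \left(\left(-5\right)^{2} + 9 \cdot 3\right) = -4 + 578 \left(25 + 27\right) = -4 + 578 \cdot 52 = -4 + 30056 = 30052$)
$\frac{1}{b} = \frac{1}{30052}$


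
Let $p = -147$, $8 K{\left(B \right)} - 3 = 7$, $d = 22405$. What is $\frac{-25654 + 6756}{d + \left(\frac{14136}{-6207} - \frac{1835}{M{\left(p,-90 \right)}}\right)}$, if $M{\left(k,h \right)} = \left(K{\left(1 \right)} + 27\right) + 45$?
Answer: $- \frac{11456288866}{13565724809} \approx -0.8445$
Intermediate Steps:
$K{\left(B \right)} = \frac{5}{4}$ ($K{\left(B \right)} = \frac{3}{8} + \frac{1}{8} \cdot 7 = \frac{3}{8} + \frac{7}{8} = \frac{5}{4}$)
$M{\left(k,h \right)} = \frac{293}{4}$ ($M{\left(k,h \right)} = \left(\frac{5}{4} + 27\right) + 45 = \frac{113}{4} + 45 = \frac{293}{4}$)
$\frac{-25654 + 6756}{d + \left(\frac{14136}{-6207} - \frac{1835}{M{\left(p,-90 \right)}}\right)} = \frac{-25654 + 6756}{22405 + \left(\frac{14136}{-6207} - \frac{1835}{\frac{293}{4}}\right)} = - \frac{18898}{22405 + \left(14136 \left(- \frac{1}{6207}\right) - \frac{7340}{293}\right)} = - \frac{18898}{22405 - \frac{16567076}{606217}} = - \frac{18898}{\frac{13565724809}{606217}} = \left(-18898\right) \frac{606217}{13565724809} = - \frac{11456288866}{13565724809}$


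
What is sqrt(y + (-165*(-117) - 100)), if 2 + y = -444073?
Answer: I*sqrt(424870) ≈ 651.82*I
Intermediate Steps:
y = -444075 (y = -2 - 444073 = -444075)
sqrt(y + (-165*(-117) - 100)) = sqrt(-444075 + (-165*(-117) - 100)) = sqrt(-444075 + (19305 - 100)) = sqrt(-444075 + 19205) = sqrt(-424870) = I*sqrt(424870)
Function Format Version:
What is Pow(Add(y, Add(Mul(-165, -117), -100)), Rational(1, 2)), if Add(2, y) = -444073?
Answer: Mul(I, Pow(424870, Rational(1, 2))) ≈ Mul(651.82, I)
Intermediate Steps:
y = -444075 (y = Add(-2, -444073) = -444075)
Pow(Add(y, Add(Mul(-165, -117), -100)), Rational(1, 2)) = Pow(Add(-444075, Add(Mul(-165, -117), -100)), Rational(1, 2)) = Pow(Add(-444075, Add(19305, -100)), Rational(1, 2)) = Pow(Add(-444075, 19205), Rational(1, 2)) = Pow(-424870, Rational(1, 2)) = Mul(I, Pow(424870, Rational(1, 2)))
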